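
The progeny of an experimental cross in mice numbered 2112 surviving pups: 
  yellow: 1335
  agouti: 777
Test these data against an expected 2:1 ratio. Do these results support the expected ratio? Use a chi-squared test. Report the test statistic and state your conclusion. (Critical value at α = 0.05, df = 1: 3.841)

The 2:1 ratio has 3 parts, so with N = 2112 the expected counts are:
  yellow: 2112 × 2/3 = 1408
  agouti: 2112 × 1/3 = 704
χ² = Σ (O − E)² / E
  yellow: (1335 − 1408)² / 1408 = 3.7848
  agouti: (777 − 704)² / 704 = 7.5696
χ² = 3.7848 + 7.5696 = 11.3544 ≈ 11.354
Degrees of freedom = 2 − 1 = 1; critical value at α = 0.05 is 3.841.
Since 11.354 > 3.841, we reject the null hypothesis — the data do not fit the 2:1 ratio.

11.354; not consistent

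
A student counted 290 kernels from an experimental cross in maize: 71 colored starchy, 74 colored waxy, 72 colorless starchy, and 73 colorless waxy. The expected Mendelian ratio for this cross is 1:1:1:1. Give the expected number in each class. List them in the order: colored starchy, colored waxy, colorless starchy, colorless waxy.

Expected counts for N = 290 under a 1:1:1:1 ratio (total parts = 4):
  colored starchy: 290 × 1/4 = 72.5
  colored waxy: 290 × 1/4 = 72.5
  colorless starchy: 290 × 1/4 = 72.5
  colorless waxy: 290 × 1/4 = 72.5

72.5, 72.5, 72.5, 72.5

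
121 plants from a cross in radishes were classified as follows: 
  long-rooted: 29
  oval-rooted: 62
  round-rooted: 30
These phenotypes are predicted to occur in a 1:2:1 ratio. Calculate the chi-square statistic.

The 1:2:1 ratio has 4 parts, so with N = 121 the expected counts are:
  long-rooted: 121 × 1/4 = 30.25
  oval-rooted: 121 × 2/4 = 60.5
  round-rooted: 121 × 1/4 = 30.25
χ² = Σ (O − E)² / E
  long-rooted: (29 − 30.25)² / 30.25 = 0.0517
  oval-rooted: (62 − 60.5)² / 60.5 = 0.0372
  round-rooted: (30 − 30.25)² / 30.25 = 0.0021
χ² = 0.0517 + 0.0372 + 0.0021 = 0.091

0.091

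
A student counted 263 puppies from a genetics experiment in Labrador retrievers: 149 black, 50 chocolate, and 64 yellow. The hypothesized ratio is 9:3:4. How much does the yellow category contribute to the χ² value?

0.047

Expected counts for N = 263 under a 9:3:4 ratio (total parts = 16):
  black: 263 × 9/16 = 147.9375
  chocolate: 263 × 3/16 = 49.3125
  yellow: 263 × 4/16 = 65.75
Contribution of yellow: (64 − 65.75)² / 65.75 = 0.0466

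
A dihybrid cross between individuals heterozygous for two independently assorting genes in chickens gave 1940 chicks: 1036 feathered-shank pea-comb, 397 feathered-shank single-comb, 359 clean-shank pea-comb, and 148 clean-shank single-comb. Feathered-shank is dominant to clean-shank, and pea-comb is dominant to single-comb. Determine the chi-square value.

11.800

A dihybrid F₂ with independent assortment and complete dominance at both loci gives a 9:3:3:1 phenotypic ratio.
The 9:3:3:1 ratio has 16 parts, so with N = 1940 the expected counts are:
  feathered-shank pea-comb: 1940 × 9/16 = 1091.25
  feathered-shank single-comb: 1940 × 3/16 = 363.75
  clean-shank pea-comb: 1940 × 3/16 = 363.75
  clean-shank single-comb: 1940 × 1/16 = 121.25
χ² = Σ (O − E)² / E
  feathered-shank pea-comb: (1036 − 1091.25)² / 1091.25 = 2.7973
  feathered-shank single-comb: (397 − 363.75)² / 363.75 = 3.0393
  clean-shank pea-comb: (359 − 363.75)² / 363.75 = 0.0620
  clean-shank single-comb: (148 − 121.25)² / 121.25 = 5.9015
χ² = 2.7973 + 3.0393 + 0.0620 + 5.9015 = 11.8001 ≈ 11.800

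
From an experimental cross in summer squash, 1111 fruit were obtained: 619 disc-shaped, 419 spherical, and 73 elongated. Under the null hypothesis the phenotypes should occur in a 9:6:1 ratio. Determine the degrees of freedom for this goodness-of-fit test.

A goodness-of-fit test with 3 phenotype classes has df = 3 − 1 = 2.

2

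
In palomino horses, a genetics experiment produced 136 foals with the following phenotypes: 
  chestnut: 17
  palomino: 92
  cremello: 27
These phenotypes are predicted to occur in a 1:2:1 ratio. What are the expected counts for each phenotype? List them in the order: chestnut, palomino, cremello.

34, 68, 34

Total ratio parts = 4. Expected numbers out of 136:
  chestnut: 136 × 1/4 = 34
  palomino: 136 × 2/4 = 68
  cremello: 136 × 1/4 = 34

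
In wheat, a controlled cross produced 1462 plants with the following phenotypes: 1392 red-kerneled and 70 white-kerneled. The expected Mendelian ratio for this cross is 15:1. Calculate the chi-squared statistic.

Total ratio parts = 16. Expected numbers out of 1462:
  red-kerneled: 1462 × 15/16 = 1370.625
  white-kerneled: 1462 × 1/16 = 91.375
χ² = Σ (O − E)² / E
  red-kerneled: (1392 − 1370.625)² / 1370.625 = 0.3333
  white-kerneled: (70 − 91.375)² / 91.375 = 5.0002
χ² = 0.3333 + 5.0002 = 5.3335 ≈ 5.334

5.334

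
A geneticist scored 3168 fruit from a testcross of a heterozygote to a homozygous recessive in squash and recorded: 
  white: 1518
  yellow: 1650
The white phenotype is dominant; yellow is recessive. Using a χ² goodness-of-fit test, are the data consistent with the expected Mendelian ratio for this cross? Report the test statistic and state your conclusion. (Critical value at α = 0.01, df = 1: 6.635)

5.500; consistent

A testcross of a heterozygote (Aa × aa) gives a 1:1 phenotypic ratio.
Under the 1:1 hypothesis (Σ ratio = 2, N = 3168):
  white: 3168 × 1/2 = 1584
  yellow: 3168 × 1/2 = 1584
χ² = Σ (O − E)² / E
  white: (1518 − 1584)² / 1584 = 2.7500
  yellow: (1650 − 1584)² / 1584 = 2.7500
χ² = 2.7500 + 2.7500 = 5.500
Degrees of freedom = 2 − 1 = 1; critical value at α = 0.01 is 6.635.
Since 5.500 < 6.635, we fail to reject the null hypothesis — the data are consistent with the 1:1 ratio.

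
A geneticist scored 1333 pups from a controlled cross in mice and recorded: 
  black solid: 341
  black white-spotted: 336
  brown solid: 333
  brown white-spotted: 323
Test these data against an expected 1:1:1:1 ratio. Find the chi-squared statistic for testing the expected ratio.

The 1:1:1:1 ratio has 4 parts, so with N = 1333 the expected counts are:
  black solid: 1333 × 1/4 = 333.25
  black white-spotted: 1333 × 1/4 = 333.25
  brown solid: 1333 × 1/4 = 333.25
  brown white-spotted: 1333 × 1/4 = 333.25
χ² = Σ (O − E)² / E
  black solid: (341 − 333.25)² / 333.25 = 0.1802
  black white-spotted: (336 − 333.25)² / 333.25 = 0.0227
  brown solid: (333 − 333.25)² / 333.25 = 0.0002
  brown white-spotted: (323 − 333.25)² / 333.25 = 0.3153
χ² = 0.1802 + 0.0227 + 0.0002 + 0.3153 = 0.5184 ≈ 0.518

0.518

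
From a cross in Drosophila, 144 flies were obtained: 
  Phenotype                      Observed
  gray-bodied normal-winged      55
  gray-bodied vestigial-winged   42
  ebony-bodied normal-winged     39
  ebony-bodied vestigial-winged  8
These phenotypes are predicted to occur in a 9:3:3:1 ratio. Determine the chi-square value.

Under the 9:3:3:1 hypothesis (Σ ratio = 16, N = 144):
  gray-bodied normal-winged: 144 × 9/16 = 81
  gray-bodied vestigial-winged: 144 × 3/16 = 27
  ebony-bodied normal-winged: 144 × 3/16 = 27
  ebony-bodied vestigial-winged: 144 × 1/16 = 9
χ² = Σ (O − E)² / E
  gray-bodied normal-winged: (55 − 81)² / 81 = 8.3457
  gray-bodied vestigial-winged: (42 − 27)² / 27 = 8.3333
  ebony-bodied normal-winged: (39 − 27)² / 27 = 5.3333
  ebony-bodied vestigial-winged: (8 − 9)² / 9 = 0.1111
χ² = 8.3457 + 8.3333 + 5.3333 + 0.1111 = 22.1234 ≈ 22.123

22.123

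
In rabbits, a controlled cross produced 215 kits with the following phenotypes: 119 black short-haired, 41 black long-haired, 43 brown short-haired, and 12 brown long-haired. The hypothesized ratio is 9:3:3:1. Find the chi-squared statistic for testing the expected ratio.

0.376

Under the 9:3:3:1 hypothesis (Σ ratio = 16, N = 215):
  black short-haired: 215 × 9/16 = 120.9375
  black long-haired: 215 × 3/16 = 40.3125
  brown short-haired: 215 × 3/16 = 40.3125
  brown long-haired: 215 × 1/16 = 13.4375
χ² = Σ (O − E)² / E
  black short-haired: (119 − 120.9375)² / 120.9375 = 0.0310
  black long-haired: (41 − 40.3125)² / 40.3125 = 0.0117
  brown short-haired: (43 − 40.3125)² / 40.3125 = 0.1792
  brown long-haired: (12 − 13.4375)² / 13.4375 = 0.1538
χ² = 0.0310 + 0.0117 + 0.1792 + 0.1538 = 0.3757 ≈ 0.376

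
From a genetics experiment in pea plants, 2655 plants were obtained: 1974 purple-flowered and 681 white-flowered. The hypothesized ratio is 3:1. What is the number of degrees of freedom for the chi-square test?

A goodness-of-fit test with 2 phenotype classes has df = 2 − 1 = 1.

1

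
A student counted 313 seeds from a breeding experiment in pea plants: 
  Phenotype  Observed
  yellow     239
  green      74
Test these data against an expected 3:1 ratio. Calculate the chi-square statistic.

Total ratio parts = 4. Expected numbers out of 313:
  yellow: 313 × 3/4 = 234.75
  green: 313 × 1/4 = 78.25
χ² = Σ (O − E)² / E
  yellow: (239 − 234.75)² / 234.75 = 0.0769
  green: (74 − 78.25)² / 78.25 = 0.2308
χ² = 0.0769 + 0.2308 = 0.3077 ≈ 0.308

0.308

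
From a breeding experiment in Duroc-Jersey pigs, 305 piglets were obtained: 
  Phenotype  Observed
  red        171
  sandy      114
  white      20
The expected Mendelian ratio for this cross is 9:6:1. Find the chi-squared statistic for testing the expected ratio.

0.049

Under the 9:6:1 hypothesis (Σ ratio = 16, N = 305):
  red: 305 × 9/16 = 171.5625
  sandy: 305 × 6/16 = 114.375
  white: 305 × 1/16 = 19.0625
χ² = Σ (O − E)² / E
  red: (171 − 171.5625)² / 171.5625 = 0.0018
  sandy: (114 − 114.375)² / 114.375 = 0.0012
  white: (20 − 19.0625)² / 19.0625 = 0.0461
χ² = 0.0018 + 0.0012 + 0.0461 = 0.0491 ≈ 0.049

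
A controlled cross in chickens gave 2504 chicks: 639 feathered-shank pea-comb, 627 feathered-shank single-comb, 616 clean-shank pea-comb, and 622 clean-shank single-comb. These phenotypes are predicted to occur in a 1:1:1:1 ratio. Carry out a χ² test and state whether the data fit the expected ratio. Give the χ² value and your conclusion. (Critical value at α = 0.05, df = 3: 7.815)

Under the 1:1:1:1 hypothesis (Σ ratio = 4, N = 2504):
  feathered-shank pea-comb: 2504 × 1/4 = 626
  feathered-shank single-comb: 2504 × 1/4 = 626
  clean-shank pea-comb: 2504 × 1/4 = 626
  clean-shank single-comb: 2504 × 1/4 = 626
χ² = Σ (O − E)² / E
  feathered-shank pea-comb: (639 − 626)² / 626 = 0.2700
  feathered-shank single-comb: (627 − 626)² / 626 = 0.0016
  clean-shank pea-comb: (616 − 626)² / 626 = 0.1597
  clean-shank single-comb: (622 − 626)² / 626 = 0.0256
χ² = 0.2700 + 0.0016 + 0.1597 + 0.0256 = 0.4569 ≈ 0.457
Degrees of freedom = 4 − 1 = 3; critical value at α = 0.05 is 7.815.
Since 0.457 < 7.815, we fail to reject the null hypothesis — the data are consistent with the 1:1:1:1 ratio.

0.457; consistent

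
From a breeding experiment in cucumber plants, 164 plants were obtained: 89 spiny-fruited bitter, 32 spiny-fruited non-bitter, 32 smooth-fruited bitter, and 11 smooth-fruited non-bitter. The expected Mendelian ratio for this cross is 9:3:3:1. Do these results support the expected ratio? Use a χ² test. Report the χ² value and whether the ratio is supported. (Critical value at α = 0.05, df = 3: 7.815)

0.271; consistent

Total ratio parts = 16. Expected numbers out of 164:
  spiny-fruited bitter: 164 × 9/16 = 92.25
  spiny-fruited non-bitter: 164 × 3/16 = 30.75
  smooth-fruited bitter: 164 × 3/16 = 30.75
  smooth-fruited non-bitter: 164 × 1/16 = 10.25
χ² = Σ (O − E)² / E
  spiny-fruited bitter: (89 − 92.25)² / 92.25 = 0.1145
  spiny-fruited non-bitter: (32 − 30.75)² / 30.75 = 0.0508
  smooth-fruited bitter: (32 − 30.75)² / 30.75 = 0.0508
  smooth-fruited non-bitter: (11 − 10.25)² / 10.25 = 0.0549
χ² = 0.1145 + 0.0508 + 0.0508 + 0.0549 = 0.271
Degrees of freedom = 4 − 1 = 3; critical value at α = 0.05 is 7.815.
Since 0.271 < 7.815, we fail to reject the null hypothesis — the data are consistent with the 9:3:3:1 ratio.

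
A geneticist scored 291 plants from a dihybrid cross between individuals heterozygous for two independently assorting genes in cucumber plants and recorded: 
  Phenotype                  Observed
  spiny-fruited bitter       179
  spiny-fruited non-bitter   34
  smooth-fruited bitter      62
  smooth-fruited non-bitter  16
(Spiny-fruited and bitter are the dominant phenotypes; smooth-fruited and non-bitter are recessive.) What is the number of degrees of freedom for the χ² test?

A dihybrid F₂ with independent assortment and complete dominance at both loci gives a 9:3:3:1 phenotypic ratio.
A goodness-of-fit test with 4 phenotype classes has df = 4 − 1 = 3.

3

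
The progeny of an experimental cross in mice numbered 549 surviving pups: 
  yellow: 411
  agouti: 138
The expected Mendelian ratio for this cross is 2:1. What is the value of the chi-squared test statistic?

16.598

The 2:1 ratio has 3 parts, so with N = 549 the expected counts are:
  yellow: 549 × 2/3 = 366
  agouti: 549 × 1/3 = 183
χ² = Σ (O − E)² / E
  yellow: (411 − 366)² / 366 = 5.5328
  agouti: (138 − 183)² / 183 = 11.0656
χ² = 5.5328 + 11.0656 = 16.5984 ≈ 16.598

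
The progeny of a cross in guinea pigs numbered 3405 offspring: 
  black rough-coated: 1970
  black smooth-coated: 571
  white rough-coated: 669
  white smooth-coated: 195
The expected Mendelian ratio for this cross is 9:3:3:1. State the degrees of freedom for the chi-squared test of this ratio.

A goodness-of-fit test with 4 phenotype classes has df = 4 − 1 = 3.

3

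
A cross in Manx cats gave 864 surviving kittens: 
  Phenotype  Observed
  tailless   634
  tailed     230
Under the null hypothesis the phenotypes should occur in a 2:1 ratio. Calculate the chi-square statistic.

17.521

The 2:1 ratio has 3 parts, so with N = 864 the expected counts are:
  tailless: 864 × 2/3 = 576
  tailed: 864 × 1/3 = 288
χ² = Σ (O − E)² / E
  tailless: (634 − 576)² / 576 = 5.8403
  tailed: (230 − 288)² / 288 = 11.6806
χ² = 5.8403 + 11.6806 = 17.5209 ≈ 17.521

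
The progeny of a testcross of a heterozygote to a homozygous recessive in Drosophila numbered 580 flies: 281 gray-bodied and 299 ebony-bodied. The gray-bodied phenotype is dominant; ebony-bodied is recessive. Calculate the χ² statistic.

0.559

A testcross of a heterozygote (Aa × aa) gives a 1:1 phenotypic ratio.
Expected counts for N = 580 under a 1:1 ratio (total parts = 2):
  gray-bodied: 580 × 1/2 = 290
  ebony-bodied: 580 × 1/2 = 290
χ² = Σ (O − E)² / E
  gray-bodied: (281 − 290)² / 290 = 0.2793
  ebony-bodied: (299 − 290)² / 290 = 0.2793
χ² = 0.2793 + 0.2793 = 0.5586 ≈ 0.559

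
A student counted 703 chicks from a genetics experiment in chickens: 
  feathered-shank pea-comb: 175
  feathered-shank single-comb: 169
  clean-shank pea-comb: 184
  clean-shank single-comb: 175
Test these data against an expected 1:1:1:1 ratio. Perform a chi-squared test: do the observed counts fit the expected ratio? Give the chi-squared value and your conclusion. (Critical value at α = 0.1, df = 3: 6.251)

Total ratio parts = 4. Expected numbers out of 703:
  feathered-shank pea-comb: 703 × 1/4 = 175.75
  feathered-shank single-comb: 703 × 1/4 = 175.75
  clean-shank pea-comb: 703 × 1/4 = 175.75
  clean-shank single-comb: 703 × 1/4 = 175.75
χ² = Σ (O − E)² / E
  feathered-shank pea-comb: (175 − 175.75)² / 175.75 = 0.0032
  feathered-shank single-comb: (169 − 175.75)² / 175.75 = 0.2592
  clean-shank pea-comb: (184 − 175.75)² / 175.75 = 0.3873
  clean-shank single-comb: (175 − 175.75)² / 175.75 = 0.0032
χ² = 0.0032 + 0.2592 + 0.3873 + 0.0032 = 0.6529 ≈ 0.653
Degrees of freedom = 4 − 1 = 3; critical value at α = 0.1 is 6.251.
Since 0.653 < 6.251, we fail to reject the null hypothesis — the data are consistent with the 1:1:1:1 ratio.

0.653; consistent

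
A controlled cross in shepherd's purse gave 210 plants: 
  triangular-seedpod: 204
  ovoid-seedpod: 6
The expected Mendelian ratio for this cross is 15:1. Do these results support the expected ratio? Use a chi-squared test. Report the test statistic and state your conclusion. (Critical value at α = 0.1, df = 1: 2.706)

4.126; not consistent

Under the 15:1 hypothesis (Σ ratio = 16, N = 210):
  triangular-seedpod: 210 × 15/16 = 196.875
  ovoid-seedpod: 210 × 1/16 = 13.125
χ² = Σ (O − E)² / E
  triangular-seedpod: (204 − 196.875)² / 196.875 = 0.2579
  ovoid-seedpod: (6 − 13.125)² / 13.125 = 3.8679
χ² = 0.2579 + 3.8679 = 4.1258 ≈ 4.126
Degrees of freedom = 2 − 1 = 1; critical value at α = 0.1 is 2.706.
Since 4.126 > 2.706, we reject the null hypothesis — the data do not fit the 15:1 ratio.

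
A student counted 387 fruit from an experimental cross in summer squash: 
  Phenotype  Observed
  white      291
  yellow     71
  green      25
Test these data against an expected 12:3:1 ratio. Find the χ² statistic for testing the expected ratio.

0.063

Under the 12:3:1 hypothesis (Σ ratio = 16, N = 387):
  white: 387 × 12/16 = 290.25
  yellow: 387 × 3/16 = 72.5625
  green: 387 × 1/16 = 24.1875
χ² = Σ (O − E)² / E
  white: (291 − 290.25)² / 290.25 = 0.0019
  yellow: (71 − 72.5625)² / 72.5625 = 0.0336
  green: (25 − 24.1875)² / 24.1875 = 0.0273
χ² = 0.0019 + 0.0336 + 0.0273 = 0.0628 ≈ 0.063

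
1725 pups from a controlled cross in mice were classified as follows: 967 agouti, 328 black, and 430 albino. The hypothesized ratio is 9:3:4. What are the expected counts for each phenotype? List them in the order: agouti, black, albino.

Expected counts for N = 1725 under a 9:3:4 ratio (total parts = 16):
  agouti: 1725 × 9/16 = 970.3125
  black: 1725 × 3/16 = 323.4375
  albino: 1725 × 4/16 = 431.25

970.3125, 323.4375, 431.25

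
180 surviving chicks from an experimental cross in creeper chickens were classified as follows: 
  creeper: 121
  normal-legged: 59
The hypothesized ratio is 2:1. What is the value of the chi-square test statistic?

Expected counts for N = 180 under a 2:1 ratio (total parts = 3):
  creeper: 180 × 2/3 = 120
  normal-legged: 180 × 1/3 = 60
χ² = Σ (O − E)² / E
  creeper: (121 − 120)² / 120 = 0.0083
  normal-legged: (59 − 60)² / 60 = 0.0167
χ² = 0.0083 + 0.0167 = 0.025

0.025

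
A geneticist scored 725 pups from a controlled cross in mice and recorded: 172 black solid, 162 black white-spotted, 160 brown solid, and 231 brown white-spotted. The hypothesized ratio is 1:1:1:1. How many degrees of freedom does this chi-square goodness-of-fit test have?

A goodness-of-fit test with 4 phenotype classes has df = 4 − 1 = 3.

3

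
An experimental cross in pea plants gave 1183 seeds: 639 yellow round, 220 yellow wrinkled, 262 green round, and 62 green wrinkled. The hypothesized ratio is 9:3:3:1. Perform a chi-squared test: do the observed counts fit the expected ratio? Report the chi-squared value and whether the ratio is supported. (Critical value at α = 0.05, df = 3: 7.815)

10.274; not consistent

Total ratio parts = 16. Expected numbers out of 1183:
  yellow round: 1183 × 9/16 = 665.4375
  yellow wrinkled: 1183 × 3/16 = 221.8125
  green round: 1183 × 3/16 = 221.8125
  green wrinkled: 1183 × 1/16 = 73.9375
χ² = Σ (O − E)² / E
  yellow round: (639 − 665.4375)² / 665.4375 = 1.0503
  yellow wrinkled: (220 − 221.8125)² / 221.8125 = 0.0148
  green round: (262 − 221.8125)² / 221.8125 = 7.2811
  green wrinkled: (62 − 73.9375)² / 73.9375 = 1.9274
χ² = 1.0503 + 0.0148 + 7.2811 + 1.9274 = 10.2736 ≈ 10.274
Degrees of freedom = 4 − 1 = 3; critical value at α = 0.05 is 7.815.
Since 10.274 > 7.815, we reject the null hypothesis — the data do not fit the 9:3:3:1 ratio.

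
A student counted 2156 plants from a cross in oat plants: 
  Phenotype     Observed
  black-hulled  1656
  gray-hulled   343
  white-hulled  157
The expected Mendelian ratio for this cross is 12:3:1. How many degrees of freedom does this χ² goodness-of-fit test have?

A goodness-of-fit test with 3 phenotype classes has df = 3 − 1 = 2.

2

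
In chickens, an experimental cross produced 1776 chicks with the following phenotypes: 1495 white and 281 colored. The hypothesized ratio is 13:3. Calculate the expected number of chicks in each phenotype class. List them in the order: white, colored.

Under the 13:3 hypothesis (Σ ratio = 16, N = 1776):
  white: 1776 × 13/16 = 1443
  colored: 1776 × 3/16 = 333

1443, 333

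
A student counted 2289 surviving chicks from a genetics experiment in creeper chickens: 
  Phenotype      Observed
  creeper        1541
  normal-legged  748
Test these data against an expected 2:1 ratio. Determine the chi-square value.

0.442

Total ratio parts = 3. Expected numbers out of 2289:
  creeper: 2289 × 2/3 = 1526
  normal-legged: 2289 × 1/3 = 763
χ² = Σ (O − E)² / E
  creeper: (1541 − 1526)² / 1526 = 0.1474
  normal-legged: (748 − 763)² / 763 = 0.2949
χ² = 0.1474 + 0.2949 = 0.4423 ≈ 0.442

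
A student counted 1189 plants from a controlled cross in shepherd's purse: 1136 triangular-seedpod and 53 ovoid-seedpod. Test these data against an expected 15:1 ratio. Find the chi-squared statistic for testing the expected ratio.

6.520

Under the 15:1 hypothesis (Σ ratio = 16, N = 1189):
  triangular-seedpod: 1189 × 15/16 = 1114.6875
  ovoid-seedpod: 1189 × 1/16 = 74.3125
χ² = Σ (O − E)² / E
  triangular-seedpod: (1136 − 1114.6875)² / 1114.6875 = 0.4075
  ovoid-seedpod: (53 − 74.3125)² / 74.3125 = 6.1123
χ² = 0.4075 + 6.1123 = 6.5198 ≈ 6.520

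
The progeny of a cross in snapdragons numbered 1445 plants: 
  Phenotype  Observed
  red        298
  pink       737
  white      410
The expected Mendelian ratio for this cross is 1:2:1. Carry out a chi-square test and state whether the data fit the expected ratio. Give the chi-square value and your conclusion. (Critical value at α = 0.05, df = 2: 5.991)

17.944; not consistent

Under the 1:2:1 hypothesis (Σ ratio = 4, N = 1445):
  red: 1445 × 1/4 = 361.25
  pink: 1445 × 2/4 = 722.5
  white: 1445 × 1/4 = 361.25
χ² = Σ (O − E)² / E
  red: (298 − 361.25)² / 361.25 = 11.0742
  pink: (737 − 722.5)² / 722.5 = 0.2910
  white: (410 − 361.25)² / 361.25 = 6.5787
χ² = 11.0742 + 0.2910 + 6.5787 = 17.9439 ≈ 17.944
Degrees of freedom = 3 − 1 = 2; critical value at α = 0.05 is 5.991.
Since 17.944 > 5.991, we reject the null hypothesis — the data do not fit the 1:2:1 ratio.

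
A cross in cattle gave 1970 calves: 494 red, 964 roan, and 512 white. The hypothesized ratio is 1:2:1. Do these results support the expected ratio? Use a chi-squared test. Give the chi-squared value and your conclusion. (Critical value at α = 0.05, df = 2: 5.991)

1.224; consistent

Total ratio parts = 4. Expected numbers out of 1970:
  red: 1970 × 1/4 = 492.5
  roan: 1970 × 2/4 = 985
  white: 1970 × 1/4 = 492.5
χ² = Σ (O − E)² / E
  red: (494 − 492.5)² / 492.5 = 0.0046
  roan: (964 − 985)² / 985 = 0.4477
  white: (512 − 492.5)² / 492.5 = 0.7721
χ² = 0.0046 + 0.4477 + 0.7721 = 1.2244 ≈ 1.224
Degrees of freedom = 3 − 1 = 2; critical value at α = 0.05 is 5.991.
Since 1.224 < 5.991, we fail to reject the null hypothesis — the data are consistent with the 1:2:1 ratio.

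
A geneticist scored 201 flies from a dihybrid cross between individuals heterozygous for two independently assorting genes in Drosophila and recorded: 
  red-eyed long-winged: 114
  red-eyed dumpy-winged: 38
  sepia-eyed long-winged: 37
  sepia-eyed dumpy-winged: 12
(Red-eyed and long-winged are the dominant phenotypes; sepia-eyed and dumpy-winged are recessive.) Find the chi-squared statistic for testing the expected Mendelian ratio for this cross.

A dihybrid F₂ with independent assortment and complete dominance at both loci gives a 9:3:3:1 phenotypic ratio.
Total ratio parts = 16. Expected numbers out of 201:
  red-eyed long-winged: 201 × 9/16 = 113.0625
  red-eyed dumpy-winged: 201 × 3/16 = 37.6875
  sepia-eyed long-winged: 201 × 3/16 = 37.6875
  sepia-eyed dumpy-winged: 201 × 1/16 = 12.5625
χ² = Σ (O − E)² / E
  red-eyed long-winged: (114 − 113.0625)² / 113.0625 = 0.0078
  red-eyed dumpy-winged: (38 − 37.6875)² / 37.6875 = 0.0026
  sepia-eyed long-winged: (37 − 37.6875)² / 37.6875 = 0.0125
  sepia-eyed dumpy-winged: (12 − 12.5625)² / 12.5625 = 0.0252
χ² = 0.0078 + 0.0026 + 0.0125 + 0.0252 = 0.0481 ≈ 0.048

0.048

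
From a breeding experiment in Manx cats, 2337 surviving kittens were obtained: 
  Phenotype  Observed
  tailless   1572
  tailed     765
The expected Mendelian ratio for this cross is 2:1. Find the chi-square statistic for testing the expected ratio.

Total ratio parts = 3. Expected numbers out of 2337:
  tailless: 2337 × 2/3 = 1558
  tailed: 2337 × 1/3 = 779
χ² = Σ (O − E)² / E
  tailless: (1572 − 1558)² / 1558 = 0.1258
  tailed: (765 − 779)² / 779 = 0.2516
χ² = 0.1258 + 0.2516 = 0.3774 ≈ 0.377

0.377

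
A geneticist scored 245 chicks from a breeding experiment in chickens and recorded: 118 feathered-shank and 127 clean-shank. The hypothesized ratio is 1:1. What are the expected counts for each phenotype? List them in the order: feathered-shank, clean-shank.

Expected counts for N = 245 under a 1:1 ratio (total parts = 2):
  feathered-shank: 245 × 1/2 = 122.5
  clean-shank: 245 × 1/2 = 122.5

122.5, 122.5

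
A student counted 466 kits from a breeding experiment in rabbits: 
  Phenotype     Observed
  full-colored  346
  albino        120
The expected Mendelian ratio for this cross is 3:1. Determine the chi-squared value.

The 3:1 ratio has 4 parts, so with N = 466 the expected counts are:
  full-colored: 466 × 3/4 = 349.5
  albino: 466 × 1/4 = 116.5
χ² = Σ (O − E)² / E
  full-colored: (346 − 349.5)² / 349.5 = 0.0351
  albino: (120 − 116.5)² / 116.5 = 0.1052
χ² = 0.0351 + 0.1052 = 0.1403 ≈ 0.140

0.140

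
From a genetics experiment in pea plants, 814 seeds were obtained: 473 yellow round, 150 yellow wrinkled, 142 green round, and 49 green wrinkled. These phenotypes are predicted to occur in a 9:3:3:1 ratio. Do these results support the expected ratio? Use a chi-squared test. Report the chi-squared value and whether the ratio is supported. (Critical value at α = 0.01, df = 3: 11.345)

1.354; consistent

Total ratio parts = 16. Expected numbers out of 814:
  yellow round: 814 × 9/16 = 457.875
  yellow wrinkled: 814 × 3/16 = 152.625
  green round: 814 × 3/16 = 152.625
  green wrinkled: 814 × 1/16 = 50.875
χ² = Σ (O − E)² / E
  yellow round: (473 − 457.875)² / 457.875 = 0.4996
  yellow wrinkled: (150 − 152.625)² / 152.625 = 0.0451
  green round: (142 − 152.625)² / 152.625 = 0.7397
  green wrinkled: (49 − 50.875)² / 50.875 = 0.0691
χ² = 0.4996 + 0.0451 + 0.7397 + 0.0691 = 1.3535 ≈ 1.354
Degrees of freedom = 4 − 1 = 3; critical value at α = 0.01 is 11.345.
Since 1.354 < 11.345, we fail to reject the null hypothesis — the data are consistent with the 9:3:3:1 ratio.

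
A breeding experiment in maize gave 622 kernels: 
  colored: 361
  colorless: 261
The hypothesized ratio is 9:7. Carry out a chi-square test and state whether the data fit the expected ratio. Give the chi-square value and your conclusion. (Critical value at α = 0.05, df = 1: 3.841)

Total ratio parts = 16. Expected numbers out of 622:
  colored: 622 × 9/16 = 349.875
  colorless: 622 × 7/16 = 272.125
χ² = Σ (O − E)² / E
  colored: (361 − 349.875)² / 349.875 = 0.3537
  colorless: (261 − 272.125)² / 272.125 = 0.4548
χ² = 0.3537 + 0.4548 = 0.8085 ≈ 0.809
Degrees of freedom = 2 − 1 = 1; critical value at α = 0.05 is 3.841.
Since 0.809 < 3.841, we fail to reject the null hypothesis — the data are consistent with the 9:7 ratio.

0.809; consistent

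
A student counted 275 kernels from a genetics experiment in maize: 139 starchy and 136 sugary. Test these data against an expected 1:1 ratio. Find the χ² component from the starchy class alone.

Under the 1:1 hypothesis (Σ ratio = 2, N = 275):
  starchy: 275 × 1/2 = 137.5
  sugary: 275 × 1/2 = 137.5
Contribution of starchy: (139 − 137.5)² / 137.5 = 0.0164

0.016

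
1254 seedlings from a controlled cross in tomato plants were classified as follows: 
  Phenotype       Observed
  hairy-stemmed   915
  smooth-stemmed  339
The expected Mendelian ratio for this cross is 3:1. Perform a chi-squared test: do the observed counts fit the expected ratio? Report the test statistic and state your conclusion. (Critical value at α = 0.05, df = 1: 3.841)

Under the 3:1 hypothesis (Σ ratio = 4, N = 1254):
  hairy-stemmed: 1254 × 3/4 = 940.5
  smooth-stemmed: 1254 × 1/4 = 313.5
χ² = Σ (O − E)² / E
  hairy-stemmed: (915 − 940.5)² / 940.5 = 0.6914
  smooth-stemmed: (339 − 313.5)² / 313.5 = 2.0742
χ² = 0.6914 + 2.0742 = 2.7656 ≈ 2.766
Degrees of freedom = 2 − 1 = 1; critical value at α = 0.05 is 3.841.
Since 2.766 < 3.841, we fail to reject the null hypothesis — the data are consistent with the 3:1 ratio.

2.766; consistent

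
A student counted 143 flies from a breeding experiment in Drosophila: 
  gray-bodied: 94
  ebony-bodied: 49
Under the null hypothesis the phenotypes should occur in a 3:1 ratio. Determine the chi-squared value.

Expected counts for N = 143 under a 3:1 ratio (total parts = 4):
  gray-bodied: 143 × 3/4 = 107.25
  ebony-bodied: 143 × 1/4 = 35.75
χ² = Σ (O − E)² / E
  gray-bodied: (94 − 107.25)² / 107.25 = 1.6369
  ebony-bodied: (49 − 35.75)² / 35.75 = 4.9108
χ² = 1.6369 + 4.9108 = 6.5477 ≈ 6.548

6.548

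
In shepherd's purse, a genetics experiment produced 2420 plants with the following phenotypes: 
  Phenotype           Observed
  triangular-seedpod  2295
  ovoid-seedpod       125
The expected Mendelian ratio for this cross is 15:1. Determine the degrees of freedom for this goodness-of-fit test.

1

A goodness-of-fit test with 2 phenotype classes has df = 2 − 1 = 1.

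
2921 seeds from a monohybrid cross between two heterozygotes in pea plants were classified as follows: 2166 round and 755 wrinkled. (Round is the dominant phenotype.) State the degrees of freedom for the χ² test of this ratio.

1

For a monohybrid cross between heterozygotes with complete dominance, the expected phenotypic ratio is 3:1.
A goodness-of-fit test with 2 phenotype classes has df = 2 − 1 = 1.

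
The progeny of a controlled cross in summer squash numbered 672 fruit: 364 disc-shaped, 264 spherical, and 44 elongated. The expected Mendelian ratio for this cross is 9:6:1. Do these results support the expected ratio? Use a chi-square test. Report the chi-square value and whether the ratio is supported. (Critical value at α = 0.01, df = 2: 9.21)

The 9:6:1 ratio has 16 parts, so with N = 672 the expected counts are:
  disc-shaped: 672 × 9/16 = 378
  spherical: 672 × 6/16 = 252
  elongated: 672 × 1/16 = 42
χ² = Σ (O − E)² / E
  disc-shaped: (364 − 378)² / 378 = 0.5185
  spherical: (264 − 252)² / 252 = 0.5714
  elongated: (44 − 42)² / 42 = 0.0952
χ² = 0.5185 + 0.5714 + 0.0952 = 1.1851 ≈ 1.185
Degrees of freedom = 3 − 1 = 2; critical value at α = 0.01 is 9.21.
Since 1.185 < 9.21, we fail to reject the null hypothesis — the data are consistent with the 9:6:1 ratio.

1.185; consistent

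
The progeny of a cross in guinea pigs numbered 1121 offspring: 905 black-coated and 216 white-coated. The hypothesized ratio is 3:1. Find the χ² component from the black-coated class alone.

Under the 3:1 hypothesis (Σ ratio = 4, N = 1121):
  black-coated: 1121 × 3/4 = 840.75
  white-coated: 1121 × 1/4 = 280.25
Contribution of black-coated: (905 − 840.75)² / 840.75 = 4.9100

4.910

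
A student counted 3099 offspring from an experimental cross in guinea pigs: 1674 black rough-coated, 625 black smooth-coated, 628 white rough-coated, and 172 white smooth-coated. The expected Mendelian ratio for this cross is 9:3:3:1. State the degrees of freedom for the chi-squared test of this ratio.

A goodness-of-fit test with 4 phenotype classes has df = 4 − 1 = 3.

3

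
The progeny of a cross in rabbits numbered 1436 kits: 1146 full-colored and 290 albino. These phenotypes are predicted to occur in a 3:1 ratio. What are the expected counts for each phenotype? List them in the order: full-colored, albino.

The 3:1 ratio has 4 parts, so with N = 1436 the expected counts are:
  full-colored: 1436 × 3/4 = 1077
  albino: 1436 × 1/4 = 359

1077, 359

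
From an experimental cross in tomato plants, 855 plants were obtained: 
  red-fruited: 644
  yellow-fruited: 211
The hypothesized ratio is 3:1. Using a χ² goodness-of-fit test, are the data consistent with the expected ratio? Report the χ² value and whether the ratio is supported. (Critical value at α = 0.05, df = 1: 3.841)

0.047; consistent

Total ratio parts = 4. Expected numbers out of 855:
  red-fruited: 855 × 3/4 = 641.25
  yellow-fruited: 855 × 1/4 = 213.75
χ² = Σ (O − E)² / E
  red-fruited: (644 − 641.25)² / 641.25 = 0.0118
  yellow-fruited: (211 − 213.75)² / 213.75 = 0.0354
χ² = 0.0118 + 0.0354 = 0.0472 ≈ 0.047
Degrees of freedom = 2 − 1 = 1; critical value at α = 0.05 is 3.841.
Since 0.047 < 3.841, we fail to reject the null hypothesis — the data are consistent with the 3:1 ratio.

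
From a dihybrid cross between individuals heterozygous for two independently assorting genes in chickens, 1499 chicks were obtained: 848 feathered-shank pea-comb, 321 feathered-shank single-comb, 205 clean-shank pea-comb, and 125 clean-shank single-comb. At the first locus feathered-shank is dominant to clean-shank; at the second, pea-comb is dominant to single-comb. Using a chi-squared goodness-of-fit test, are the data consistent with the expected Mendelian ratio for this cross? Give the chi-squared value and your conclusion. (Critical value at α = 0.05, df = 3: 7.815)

36.752; not consistent

A dihybrid F₂ with independent assortment and complete dominance at both loci gives a 9:3:3:1 phenotypic ratio.
Expected counts for N = 1499 under a 9:3:3:1 ratio (total parts = 16):
  feathered-shank pea-comb: 1499 × 9/16 = 843.1875
  feathered-shank single-comb: 1499 × 3/16 = 281.0625
  clean-shank pea-comb: 1499 × 3/16 = 281.0625
  clean-shank single-comb: 1499 × 1/16 = 93.6875
χ² = Σ (O − E)² / E
  feathered-shank pea-comb: (848 − 843.1875)² / 843.1875 = 0.0275
  feathered-shank single-comb: (321 − 281.0625)² / 281.0625 = 5.6749
  clean-shank pea-comb: (205 − 281.0625)² / 281.0625 = 20.5844
  clean-shank single-comb: (125 − 93.6875)² / 93.6875 = 10.4654
χ² = 0.0275 + 5.6749 + 20.5844 + 10.4654 = 36.7522 ≈ 36.752
Degrees of freedom = 4 − 1 = 3; critical value at α = 0.05 is 7.815.
Since 36.752 > 7.815, we reject the null hypothesis — the data do not fit the 9:3:3:1 ratio.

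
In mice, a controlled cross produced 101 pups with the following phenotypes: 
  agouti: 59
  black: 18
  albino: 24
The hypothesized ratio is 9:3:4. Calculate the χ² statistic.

Total ratio parts = 16. Expected numbers out of 101:
  agouti: 101 × 9/16 = 56.8125
  black: 101 × 3/16 = 18.9375
  albino: 101 × 4/16 = 25.25
χ² = Σ (O − E)² / E
  agouti: (59 − 56.8125)² / 56.8125 = 0.0842
  black: (18 − 18.9375)² / 18.9375 = 0.0464
  albino: (24 − 25.25)² / 25.25 = 0.0619
χ² = 0.0842 + 0.0464 + 0.0619 = 0.1925 ≈ 0.193

0.193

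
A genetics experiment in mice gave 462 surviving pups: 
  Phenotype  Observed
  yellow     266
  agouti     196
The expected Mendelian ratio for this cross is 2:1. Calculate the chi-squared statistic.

Under the 2:1 hypothesis (Σ ratio = 3, N = 462):
  yellow: 462 × 2/3 = 308
  agouti: 462 × 1/3 = 154
χ² = Σ (O − E)² / E
  yellow: (266 − 308)² / 308 = 5.7273
  agouti: (196 − 154)² / 154 = 11.4545
χ² = 5.7273 + 11.4545 = 17.1818 ≈ 17.182

17.182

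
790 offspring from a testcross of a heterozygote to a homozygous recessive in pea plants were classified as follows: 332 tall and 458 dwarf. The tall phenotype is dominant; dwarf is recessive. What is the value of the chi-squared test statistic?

A testcross of a heterozygote (Aa × aa) gives a 1:1 phenotypic ratio.
Under the 1:1 hypothesis (Σ ratio = 2, N = 790):
  tall: 790 × 1/2 = 395
  dwarf: 790 × 1/2 = 395
χ² = Σ (O − E)² / E
  tall: (332 − 395)² / 395 = 10.0481
  dwarf: (458 − 395)² / 395 = 10.0481
χ² = 10.0481 + 10.0481 = 20.0962 ≈ 20.096

20.096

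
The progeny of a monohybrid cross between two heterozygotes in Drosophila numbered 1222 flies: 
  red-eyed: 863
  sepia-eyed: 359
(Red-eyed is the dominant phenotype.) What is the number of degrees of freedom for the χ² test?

1

For a monohybrid cross between heterozygotes with complete dominance, the expected phenotypic ratio is 3:1.
A goodness-of-fit test with 2 phenotype classes has df = 2 − 1 = 1.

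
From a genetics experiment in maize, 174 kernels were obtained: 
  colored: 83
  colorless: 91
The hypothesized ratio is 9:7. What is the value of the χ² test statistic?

5.167

Under the 9:7 hypothesis (Σ ratio = 16, N = 174):
  colored: 174 × 9/16 = 97.875
  colorless: 174 × 7/16 = 76.125
χ² = Σ (O − E)² / E
  colored: (83 − 97.875)² / 97.875 = 2.2607
  colorless: (91 − 76.125)² / 76.125 = 2.9066
χ² = 2.2607 + 2.9066 = 5.1673 ≈ 5.167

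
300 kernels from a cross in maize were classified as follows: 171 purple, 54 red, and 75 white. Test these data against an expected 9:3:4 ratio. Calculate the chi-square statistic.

0.120

Expected counts for N = 300 under a 9:3:4 ratio (total parts = 16):
  purple: 300 × 9/16 = 168.75
  red: 300 × 3/16 = 56.25
  white: 300 × 4/16 = 75
χ² = Σ (O − E)² / E
  purple: (171 − 168.75)² / 168.75 = 0.0300
  red: (54 − 56.25)² / 56.25 = 0.0900
  white: (75 − 75)² / 75 = 0.0000
χ² = 0.0300 + 0.0900 + 0.0000 = 0.120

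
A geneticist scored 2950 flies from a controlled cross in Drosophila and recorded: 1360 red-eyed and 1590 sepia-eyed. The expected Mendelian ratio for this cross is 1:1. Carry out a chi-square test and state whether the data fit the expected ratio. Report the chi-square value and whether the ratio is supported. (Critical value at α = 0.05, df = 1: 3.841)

Expected counts for N = 2950 under a 1:1 ratio (total parts = 2):
  red-eyed: 2950 × 1/2 = 1475
  sepia-eyed: 2950 × 1/2 = 1475
χ² = Σ (O − E)² / E
  red-eyed: (1360 − 1475)² / 1475 = 8.9661
  sepia-eyed: (1590 − 1475)² / 1475 = 8.9661
χ² = 8.9661 + 8.9661 = 17.9322 ≈ 17.932
Degrees of freedom = 2 − 1 = 1; critical value at α = 0.05 is 3.841.
Since 17.932 > 3.841, we reject the null hypothesis — the data do not fit the 1:1 ratio.

17.932; not consistent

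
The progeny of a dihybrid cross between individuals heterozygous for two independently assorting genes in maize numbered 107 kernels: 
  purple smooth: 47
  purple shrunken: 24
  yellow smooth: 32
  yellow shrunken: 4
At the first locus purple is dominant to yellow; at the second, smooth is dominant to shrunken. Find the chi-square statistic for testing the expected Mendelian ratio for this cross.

A dihybrid F₂ with independent assortment and complete dominance at both loci gives a 9:3:3:1 phenotypic ratio.
The 9:3:3:1 ratio has 16 parts, so with N = 107 the expected counts are:
  purple smooth: 107 × 9/16 = 60.1875
  purple shrunken: 107 × 3/16 = 20.0625
  yellow smooth: 107 × 3/16 = 20.0625
  yellow shrunken: 107 × 1/16 = 6.6875
χ² = Σ (O − E)² / E
  purple smooth: (47 − 60.1875)² / 60.1875 = 2.8895
  purple shrunken: (24 − 20.0625)² / 20.0625 = 0.7728
  yellow smooth: (32 − 20.0625)² / 20.0625 = 7.1030
  yellow shrunken: (4 − 6.6875)² / 6.6875 = 1.0800
χ² = 2.8895 + 0.7728 + 7.1030 + 1.0800 = 11.8453 ≈ 11.845

11.845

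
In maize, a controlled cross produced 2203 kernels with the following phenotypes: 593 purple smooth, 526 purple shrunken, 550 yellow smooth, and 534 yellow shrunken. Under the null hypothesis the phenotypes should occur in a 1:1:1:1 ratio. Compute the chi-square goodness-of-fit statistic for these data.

4.864

Expected counts for N = 2203 under a 1:1:1:1 ratio (total parts = 4):
  purple smooth: 2203 × 1/4 = 550.75
  purple shrunken: 2203 × 1/4 = 550.75
  yellow smooth: 2203 × 1/4 = 550.75
  yellow shrunken: 2203 × 1/4 = 550.75
χ² = Σ (O − E)² / E
  purple smooth: (593 − 550.75)² / 550.75 = 3.2411
  purple shrunken: (526 − 550.75)² / 550.75 = 1.1122
  yellow smooth: (550 − 550.75)² / 550.75 = 0.0010
  yellow shrunken: (534 − 550.75)² / 550.75 = 0.5094
χ² = 3.2411 + 1.1122 + 0.0010 + 0.5094 = 4.8637 ≈ 4.864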